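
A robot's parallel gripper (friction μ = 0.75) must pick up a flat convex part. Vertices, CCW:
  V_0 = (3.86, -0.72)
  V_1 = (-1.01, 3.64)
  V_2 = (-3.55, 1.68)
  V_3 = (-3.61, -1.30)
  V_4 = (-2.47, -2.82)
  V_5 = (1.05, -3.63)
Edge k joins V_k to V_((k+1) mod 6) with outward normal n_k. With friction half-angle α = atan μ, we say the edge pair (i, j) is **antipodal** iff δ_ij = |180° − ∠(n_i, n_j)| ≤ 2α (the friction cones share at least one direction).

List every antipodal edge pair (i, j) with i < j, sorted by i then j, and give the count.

α = atan 0.75 = 36.87°;  2α = 73.74°
n_0 = (+0.6670, +0.7450)
n_1 = (-0.6109, +0.7917)
n_2 = (-0.9998, +0.0201)
n_3 = (-0.8000, -0.6000)
n_4 = (-0.2243, -0.9745)
n_5 = (+0.7194, -0.6946)
  (0,1): δ = 100.51°  ·
  (0,2): δ = 49.32°  ✓
  (0,3): δ = 11.29°  ✓
  (0,4): δ = 28.88°  ✓
  (0,5): δ = 87.84°  ·
  (1,2): δ = 128.81°  ·
  (1,3): δ = 90.79°  ·
  (1,4): δ = 50.61°  ✓
  (1,5): δ = 8.35°  ✓
  (2,3): δ = 141.98°  ·
  (2,4): δ = 101.81°  ·
  (2,5): δ = 42.84°  ✓
  (3,4): δ = 139.83°  ·
  (3,5): δ = 80.87°  ·
  (4,5): δ = 121.04°  ·
antipodal pairs: 6

count = 6; pairs: (0,2), (0,3), (0,4), (1,4), (1,5), (2,5)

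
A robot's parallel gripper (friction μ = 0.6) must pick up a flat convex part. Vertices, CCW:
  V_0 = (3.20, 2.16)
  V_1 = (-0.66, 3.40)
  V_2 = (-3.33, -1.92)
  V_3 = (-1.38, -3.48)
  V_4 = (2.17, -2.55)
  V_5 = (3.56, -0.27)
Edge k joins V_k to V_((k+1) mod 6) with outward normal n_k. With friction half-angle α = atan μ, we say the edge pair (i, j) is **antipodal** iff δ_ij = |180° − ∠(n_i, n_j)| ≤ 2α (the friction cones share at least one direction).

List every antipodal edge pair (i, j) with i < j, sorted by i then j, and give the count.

count = 6; pairs: (0,2), (0,3), (1,3), (1,4), (1,5), (2,5)

α = atan 0.6 = 30.96°;  2α = 61.93°
n_0 = (+0.3058, +0.9521)
n_1 = (-0.8938, +0.4486)
n_2 = (-0.6247, -0.7809)
n_3 = (+0.2534, -0.9674)
n_4 = (+0.8538, -0.5205)
n_5 = (+0.9892, +0.1465)
  (0,1): δ = 98.84°  ·
  (0,2): δ = 20.85°  ✓
  (0,3): δ = 32.49°  ✓
  (0,4): δ = 76.44°  ·
  (0,5): δ = 116.24°  ·
  (1,2): δ = 102.01°  ·
  (1,3): δ = 48.67°  ✓
  (1,4): δ = 4.72°  ✓
  (1,5): δ = 35.08°  ✓
  (2,3): δ = 126.66°  ·
  (2,4): δ = 82.71°  ·
  (2,5): δ = 42.91°  ✓
  (3,4): δ = 136.05°  ·
  (3,5): δ = 96.25°  ·
  (4,5): δ = 140.20°  ·
antipodal pairs: 6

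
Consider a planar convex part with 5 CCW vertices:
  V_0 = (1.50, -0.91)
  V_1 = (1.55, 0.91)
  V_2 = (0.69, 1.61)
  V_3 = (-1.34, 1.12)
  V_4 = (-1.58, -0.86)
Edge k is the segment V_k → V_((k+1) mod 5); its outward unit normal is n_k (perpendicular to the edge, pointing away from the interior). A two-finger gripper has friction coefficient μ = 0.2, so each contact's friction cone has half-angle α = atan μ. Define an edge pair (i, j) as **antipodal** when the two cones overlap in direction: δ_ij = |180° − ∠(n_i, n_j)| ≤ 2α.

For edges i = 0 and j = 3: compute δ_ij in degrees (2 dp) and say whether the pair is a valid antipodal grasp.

α = atan 0.2 = 11.31°;  2α = 22.62°
edge 0: e_0 = (+0.05, +1.82);  n_0 = (+0.9996, -0.0275)
edge 3: e_3 = (-0.24, -1.98);  n_3 = (-0.9927, +0.1203)
∠(n_0, n_3) = 174.66°
δ = |180° − 174.66°| = 5.34°
5.34° ≤ 2α = 22.62°  →  valid

δ = 5.34°, valid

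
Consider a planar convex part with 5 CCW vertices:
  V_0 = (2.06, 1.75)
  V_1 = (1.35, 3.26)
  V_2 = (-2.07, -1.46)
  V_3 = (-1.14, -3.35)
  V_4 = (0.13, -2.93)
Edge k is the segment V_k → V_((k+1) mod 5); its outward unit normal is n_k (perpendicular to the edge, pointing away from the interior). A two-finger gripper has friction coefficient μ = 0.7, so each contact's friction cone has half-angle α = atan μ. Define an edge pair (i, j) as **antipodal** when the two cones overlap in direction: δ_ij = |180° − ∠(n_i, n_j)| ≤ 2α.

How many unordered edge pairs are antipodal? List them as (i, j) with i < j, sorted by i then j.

α = atan 0.7 = 34.99°;  2α = 69.98°
n_0 = (+0.9050, +0.4255)
n_1 = (-0.8098, +0.5867)
n_2 = (-0.8973, -0.4415)
n_3 = (+0.3140, -0.9494)
n_4 = (+0.9245, -0.3812)
  (0,1): δ = 61.11°  ✓
  (0,2): δ = 1.02°  ✓
  (0,3): δ = 83.12°  ·
  (0,4): δ = 132.41°  ·
  (1,2): δ = 117.87°  ·
  (1,3): δ = 35.77°  ✓
  (1,4): δ = 13.52°  ✓
  (2,3): δ = 97.90°  ·
  (2,4): δ = 48.61°  ✓
  (3,4): δ = 130.71°  ·
antipodal pairs: 5

count = 5; pairs: (0,1), (0,2), (1,3), (1,4), (2,4)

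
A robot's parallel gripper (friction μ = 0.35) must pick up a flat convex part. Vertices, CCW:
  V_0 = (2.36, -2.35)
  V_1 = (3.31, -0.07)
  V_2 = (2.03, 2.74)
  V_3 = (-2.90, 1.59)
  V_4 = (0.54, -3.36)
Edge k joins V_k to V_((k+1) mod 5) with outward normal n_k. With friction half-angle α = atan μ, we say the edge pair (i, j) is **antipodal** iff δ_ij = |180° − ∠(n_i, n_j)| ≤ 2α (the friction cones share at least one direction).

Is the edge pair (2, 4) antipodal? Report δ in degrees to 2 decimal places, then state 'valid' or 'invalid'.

δ = 15.90°, valid

α = atan 0.35 = 19.29°;  2α = 38.58°
edge 2: e_2 = (-4.93, -1.15);  n_2 = (-0.2272, +0.9739)
edge 4: e_4 = (+1.82, +1.01);  n_4 = (+0.4852, -0.8744)
∠(n_2, n_4) = 164.10°
δ = |180° − 164.10°| = 15.90°
15.90° ≤ 2α = 38.58°  →  valid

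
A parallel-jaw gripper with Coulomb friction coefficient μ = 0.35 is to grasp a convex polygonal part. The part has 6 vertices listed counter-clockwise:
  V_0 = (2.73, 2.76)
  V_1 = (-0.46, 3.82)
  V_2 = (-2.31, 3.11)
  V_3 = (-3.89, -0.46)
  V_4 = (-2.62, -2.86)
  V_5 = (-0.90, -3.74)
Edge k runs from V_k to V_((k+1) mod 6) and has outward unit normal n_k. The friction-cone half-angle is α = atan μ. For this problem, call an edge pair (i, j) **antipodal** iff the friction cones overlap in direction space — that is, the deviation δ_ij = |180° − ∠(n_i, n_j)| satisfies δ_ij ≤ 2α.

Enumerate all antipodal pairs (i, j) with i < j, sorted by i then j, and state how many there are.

α = atan 0.35 = 19.29°;  2α = 38.58°
n_0 = (+0.3153, +0.9490)
n_1 = (-0.3583, +0.9336)
n_2 = (-0.9144, +0.4047)
n_3 = (-0.8839, -0.4677)
n_4 = (-0.4555, -0.8902)
n_5 = (+0.8731, -0.4876)
  (0,1): δ = 140.62°  ·
  (0,2): δ = 95.49°  ·
  (0,3): δ = 43.73°  ·
  (0,4): δ = 8.71°  ✓
  (0,5): δ = 79.20°  ·
  (1,2): δ = 134.87°  ·
  (1,3): δ = 83.11°  ·
  (1,4): δ = 48.09°  ·
  (1,5): δ = 39.82°  ·
  (2,3): δ = 128.24°  ·
  (2,4): δ = 93.22°  ·
  (2,5): δ = 5.31°  ✓
  (3,4): δ = 144.98°  ·
  (3,5): δ = 57.07°  ·
  (4,5): δ = 92.09°  ·
antipodal pairs: 2

count = 2; pairs: (0,4), (2,5)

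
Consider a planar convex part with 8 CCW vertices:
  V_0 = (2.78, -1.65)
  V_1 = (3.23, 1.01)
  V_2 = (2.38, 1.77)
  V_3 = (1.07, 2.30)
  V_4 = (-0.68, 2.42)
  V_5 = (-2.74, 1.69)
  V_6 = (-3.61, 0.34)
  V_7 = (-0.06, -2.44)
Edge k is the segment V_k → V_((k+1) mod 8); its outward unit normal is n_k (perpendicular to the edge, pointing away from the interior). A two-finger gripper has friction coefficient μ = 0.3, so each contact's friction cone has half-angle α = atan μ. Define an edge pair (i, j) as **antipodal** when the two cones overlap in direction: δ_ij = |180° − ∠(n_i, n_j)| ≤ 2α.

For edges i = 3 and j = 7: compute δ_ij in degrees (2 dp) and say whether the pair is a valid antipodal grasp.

α = atan 0.3 = 16.70°;  2α = 33.40°
edge 3: e_3 = (-1.75, +0.12);  n_3 = (+0.0684, +0.9977)
edge 7: e_7 = (+2.84, +0.79);  n_7 = (+0.2680, -0.9634)
∠(n_3, n_7) = 160.53°
δ = |180° − 160.53°| = 19.47°
19.47° ≤ 2α = 33.40°  →  valid

δ = 19.47°, valid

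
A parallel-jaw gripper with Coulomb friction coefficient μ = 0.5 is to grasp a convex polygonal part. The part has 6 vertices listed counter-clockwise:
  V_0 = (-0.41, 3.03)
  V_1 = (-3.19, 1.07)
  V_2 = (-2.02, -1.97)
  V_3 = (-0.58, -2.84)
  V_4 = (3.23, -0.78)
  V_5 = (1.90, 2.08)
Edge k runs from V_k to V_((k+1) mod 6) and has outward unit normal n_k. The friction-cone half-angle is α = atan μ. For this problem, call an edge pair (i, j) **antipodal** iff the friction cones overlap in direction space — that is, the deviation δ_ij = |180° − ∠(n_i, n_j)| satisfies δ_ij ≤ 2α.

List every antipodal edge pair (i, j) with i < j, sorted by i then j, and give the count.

count = 6; pairs: (0,3), (1,4), (1,5), (2,4), (2,5), (3,5)

α = atan 0.5 = 26.57°;  2α = 53.13°
n_0 = (-0.5762, +0.8173)
n_1 = (-0.9333, -0.3592)
n_2 = (-0.5171, -0.8559)
n_3 = (+0.4756, -0.8797)
n_4 = (+0.9067, +0.4217)
n_5 = (+0.3803, +0.9248)
  (0,1): δ = 104.14°  ·
  (0,2): δ = 66.32°  ·
  (0,3): δ = 6.79°  ✓
  (0,4): δ = 79.75°  ·
  (0,5): δ = 122.46°  ·
  (1,2): δ = 142.19°  ·
  (1,3): δ = 82.65°  ·
  (1,4): δ = 3.89°  ✓
  (1,5): δ = 46.59°  ✓
  (2,3): δ = 120.46°  ·
  (2,4): δ = 33.92°  ✓
  (2,5): δ = 8.78°  ✓
  (3,4): δ = 93.46°  ·
  (3,5): δ = 50.75°  ✓
  (4,5): δ = 137.30°  ·
antipodal pairs: 6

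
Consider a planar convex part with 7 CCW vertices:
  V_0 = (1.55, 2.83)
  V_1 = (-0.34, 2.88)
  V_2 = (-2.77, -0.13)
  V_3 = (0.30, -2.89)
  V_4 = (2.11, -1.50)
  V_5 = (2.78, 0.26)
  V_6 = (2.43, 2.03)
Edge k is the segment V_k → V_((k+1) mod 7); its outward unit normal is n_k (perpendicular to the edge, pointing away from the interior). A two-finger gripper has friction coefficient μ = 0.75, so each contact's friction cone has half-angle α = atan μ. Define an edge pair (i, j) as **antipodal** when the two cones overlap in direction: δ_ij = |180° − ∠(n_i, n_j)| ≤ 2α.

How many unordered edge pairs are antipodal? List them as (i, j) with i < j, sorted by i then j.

α = atan 0.75 = 36.87°;  2α = 73.74°
n_0 = (+0.0264, +0.9997)
n_1 = (-0.7781, +0.6282)
n_2 = (-0.6686, -0.7437)
n_3 = (+0.6091, -0.7931)
n_4 = (+0.9346, -0.3558)
n_5 = (+0.9810, +0.1940)
n_6 = (+0.6727, +0.7399)
  (0,1): δ = 127.40°  ·
  (0,2): δ = 40.44°  ✓
  (0,3): δ = 39.04°  ✓
  (0,4): δ = 70.67°  ✓
  (0,5): δ = 102.70°  ·
  (0,6): δ = 139.24°  ·
  (1,2): δ = 93.04°  ·
  (1,3): δ = 13.56°  ✓
  (1,4): δ = 18.07°  ✓
  (1,5): δ = 50.10°  ✓
  (1,6): δ = 86.64°  ·
  (2,3): δ = 100.52°  ·
  (2,4): δ = 68.88°  ✓
  (2,5): δ = 36.86°  ✓
  (2,6): δ = 0.32°  ✓
  (3,4): δ = 148.36°  ·
  (3,5): δ = 116.34°  ·
  (3,6): δ = 79.80°  ·
  (4,5): δ = 147.97°  ·
  (4,6): δ = 111.43°  ·
  (5,6): δ = 143.46°  ·
antipodal pairs: 9

count = 9; pairs: (0,2), (0,3), (0,4), (1,3), (1,4), (1,5), (2,4), (2,5), (2,6)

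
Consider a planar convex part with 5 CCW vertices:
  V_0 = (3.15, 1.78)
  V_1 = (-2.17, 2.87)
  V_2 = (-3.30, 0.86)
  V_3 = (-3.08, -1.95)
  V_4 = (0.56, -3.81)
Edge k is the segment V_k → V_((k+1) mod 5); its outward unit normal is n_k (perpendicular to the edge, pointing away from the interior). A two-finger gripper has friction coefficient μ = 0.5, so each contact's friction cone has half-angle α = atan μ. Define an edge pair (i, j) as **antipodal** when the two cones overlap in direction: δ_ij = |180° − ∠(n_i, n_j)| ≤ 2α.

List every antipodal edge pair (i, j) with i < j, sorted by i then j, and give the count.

count = 3; pairs: (0,3), (1,4), (2,4)

α = atan 0.5 = 26.57°;  2α = 53.13°
n_0 = (+0.2007, +0.9796)
n_1 = (-0.8717, +0.4901)
n_2 = (-0.9969, -0.0781)
n_3 = (-0.4550, -0.8905)
n_4 = (+0.9073, -0.4204)
  (0,1): δ = 107.77°  ·
  (0,2): δ = 73.94°  ·
  (0,3): δ = 15.49°  ✓
  (0,4): δ = 76.72°  ·
  (1,2): δ = 146.18°  ·
  (1,3): δ = 87.72°  ·
  (1,4): δ = 4.48°  ✓
  (2,3): δ = 121.54°  ·
  (2,4): δ = 29.34°  ✓
  (3,4): δ = 87.79°  ·
antipodal pairs: 3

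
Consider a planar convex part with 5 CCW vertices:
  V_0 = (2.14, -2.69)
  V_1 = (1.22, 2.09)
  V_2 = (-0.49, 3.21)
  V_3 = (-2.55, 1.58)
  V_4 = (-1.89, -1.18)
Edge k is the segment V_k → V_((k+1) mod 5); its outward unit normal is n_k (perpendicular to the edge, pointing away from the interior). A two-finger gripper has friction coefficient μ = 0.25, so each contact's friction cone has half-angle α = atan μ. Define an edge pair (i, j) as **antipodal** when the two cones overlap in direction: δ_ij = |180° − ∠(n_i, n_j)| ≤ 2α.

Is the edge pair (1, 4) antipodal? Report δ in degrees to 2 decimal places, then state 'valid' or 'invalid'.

α = atan 0.25 = 14.04°;  2α = 28.07°
edge 1: e_1 = (-1.71, +1.12);  n_1 = (+0.5479, +0.8365)
edge 4: e_4 = (+4.03, -1.51);  n_4 = (-0.3509, -0.9364)
∠(n_1, n_4) = 167.32°
δ = |180° − 167.32°| = 12.68°
12.68° ≤ 2α = 28.07°  →  valid

δ = 12.68°, valid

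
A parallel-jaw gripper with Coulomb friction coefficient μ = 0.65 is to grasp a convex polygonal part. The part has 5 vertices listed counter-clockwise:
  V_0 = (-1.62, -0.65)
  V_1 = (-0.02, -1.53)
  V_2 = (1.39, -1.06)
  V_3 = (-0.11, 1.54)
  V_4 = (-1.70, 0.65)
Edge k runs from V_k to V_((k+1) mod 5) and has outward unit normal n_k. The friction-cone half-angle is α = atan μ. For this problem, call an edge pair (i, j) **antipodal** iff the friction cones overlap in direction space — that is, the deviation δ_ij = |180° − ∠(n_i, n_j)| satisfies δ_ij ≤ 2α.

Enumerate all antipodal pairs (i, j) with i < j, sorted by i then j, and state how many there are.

count = 4; pairs: (0,2), (0,3), (1,3), (2,4)

α = atan 0.65 = 33.02°;  2α = 66.05°
n_0 = (-0.4819, -0.8762)
n_1 = (+0.3162, -0.9487)
n_2 = (+0.8662, +0.4997)
n_3 = (-0.4884, +0.8726)
n_4 = (-0.9981, -0.0614)
  (0,1): δ = 132.75°  ·
  (0,2): δ = 31.21°  ✓
  (0,3): δ = 58.05°  ✓
  (0,4): δ = 122.33°  ·
  (1,2): δ = 78.45°  ·
  (1,3): δ = 10.80°  ✓
  (1,4): δ = 75.09°  ·
  (2,3): δ = 90.74°  ·
  (2,4): δ = 26.46°  ✓
  (3,4): δ = 115.72°  ·
antipodal pairs: 4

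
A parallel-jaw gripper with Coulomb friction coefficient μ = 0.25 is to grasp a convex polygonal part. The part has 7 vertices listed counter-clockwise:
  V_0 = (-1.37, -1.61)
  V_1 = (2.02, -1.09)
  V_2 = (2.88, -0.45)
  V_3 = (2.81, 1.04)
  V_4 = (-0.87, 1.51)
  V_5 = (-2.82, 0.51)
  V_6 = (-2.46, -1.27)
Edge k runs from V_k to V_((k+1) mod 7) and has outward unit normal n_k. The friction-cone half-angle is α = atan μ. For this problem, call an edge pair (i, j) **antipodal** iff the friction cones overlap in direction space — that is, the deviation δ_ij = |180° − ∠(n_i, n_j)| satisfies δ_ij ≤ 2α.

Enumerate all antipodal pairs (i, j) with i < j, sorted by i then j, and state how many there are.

α = atan 0.25 = 14.04°;  2α = 28.07°
n_0 = (+0.1516, -0.9884)
n_1 = (+0.5970, -0.8022)
n_2 = (+0.9989, +0.0469)
n_3 = (+0.1267, +0.9919)
n_4 = (-0.4563, +0.8898)
n_5 = (-0.9802, -0.1982)
n_6 = (-0.2978, -0.9546)
  (0,1): δ = 152.06°  ·
  (0,2): δ = 96.03°  ·
  (0,3): δ = 16.00°  ✓
  (0,4): δ = 18.43°  ✓
  (0,5): δ = 92.71°  ·
  (0,6): δ = 153.96°  ·
  (1,2): δ = 123.97°  ·
  (1,3): δ = 43.93°  ·
  (1,4): δ = 9.51°  ✓
  (1,5): δ = 64.78°  ·
  (1,6): δ = 126.02°  ·
  (2,3): δ = 99.97°  ·
  (2,4): δ = 65.54°  ·
  (2,5): δ = 8.74°  ✓
  (2,6): δ = 69.99°  ·
  (3,4): δ = 145.57°  ·
  (3,5): δ = 71.29°  ·
  (3,6): δ = 10.05°  ✓
  (4,5): δ = 105.72°  ·
  (4,6): δ = 44.47°  ·
  (5,6): δ = 118.76°  ·
antipodal pairs: 5

count = 5; pairs: (0,3), (0,4), (1,4), (2,5), (3,6)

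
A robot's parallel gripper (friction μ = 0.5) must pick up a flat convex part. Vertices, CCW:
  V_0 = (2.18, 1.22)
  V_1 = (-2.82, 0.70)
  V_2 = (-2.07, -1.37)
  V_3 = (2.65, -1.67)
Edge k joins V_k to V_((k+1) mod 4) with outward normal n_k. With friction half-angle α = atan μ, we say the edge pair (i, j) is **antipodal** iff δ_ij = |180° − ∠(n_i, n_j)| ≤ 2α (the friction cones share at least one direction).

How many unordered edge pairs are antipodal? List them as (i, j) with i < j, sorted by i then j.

α = atan 0.5 = 26.57°;  2α = 53.13°
n_0 = (-0.1034, +0.9946)
n_1 = (-0.9402, -0.3406)
n_2 = (-0.0634, -0.9980)
n_3 = (+0.9870, +0.1605)
  (0,1): δ = 76.02°  ·
  (0,2): δ = 9.57°  ✓
  (0,3): δ = 93.30°  ·
  (1,2): δ = 113.55°  ·
  (1,3): δ = 10.68°  ✓
  (2,3): δ = 77.13°  ·
antipodal pairs: 2

count = 2; pairs: (0,2), (1,3)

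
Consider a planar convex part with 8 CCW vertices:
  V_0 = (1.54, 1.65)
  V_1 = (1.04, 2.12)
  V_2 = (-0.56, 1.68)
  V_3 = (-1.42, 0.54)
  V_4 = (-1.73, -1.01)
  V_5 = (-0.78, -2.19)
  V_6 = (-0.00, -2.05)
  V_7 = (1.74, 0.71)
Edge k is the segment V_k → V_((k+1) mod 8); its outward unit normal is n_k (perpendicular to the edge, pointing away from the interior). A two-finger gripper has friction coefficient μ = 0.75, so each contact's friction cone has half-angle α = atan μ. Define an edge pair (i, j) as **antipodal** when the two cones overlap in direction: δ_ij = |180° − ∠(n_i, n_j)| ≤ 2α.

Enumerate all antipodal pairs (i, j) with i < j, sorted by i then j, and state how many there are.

α = atan 0.75 = 36.87°;  2α = 73.74°
n_0 = (+0.6849, +0.7286)
n_1 = (-0.2652, +0.9642)
n_2 = (-0.7983, +0.6022)
n_3 = (-0.9806, +0.1961)
n_4 = (-0.7789, -0.6271)
n_5 = (+0.1767, -0.9843)
n_6 = (+0.8459, -0.5333)
n_7 = (+0.9781, +0.2081)
  (0,1): δ = 121.40°  ·
  (0,2): δ = 83.80°  ·
  (0,3): δ = 58.08°  ✓
  (0,4): δ = 7.93°  ✓
  (0,5): δ = 53.40°  ✓
  (0,6): δ = 101.00°  ·
  (0,7): δ = 145.24°  ·
  (1,2): δ = 142.41°  ·
  (1,3): δ = 116.69°  ·
  (1,4): δ = 66.54°  ✓
  (1,5): δ = 5.20°  ✓
  (1,6): δ = 42.39°  ✓
  (1,7): δ = 86.64°  ·
  (2,3): δ = 154.28°  ·
  (2,4): δ = 104.13°  ·
  (2,5): δ = 42.79°  ✓
  (2,6): δ = 4.80°  ✓
  (2,7): δ = 49.04°  ✓
  (3,4): δ = 129.85°  ·
  (3,5): δ = 68.51°  ✓
  (3,6): δ = 20.92°  ✓
  (3,7): δ = 23.32°  ✓
  (4,5): δ = 118.66°  ·
  (4,6): δ = 71.07°  ✓
  (4,7): δ = 26.83°  ✓
  (5,6): δ = 132.40°  ·
  (5,7): δ = 88.16°  ·
  (6,7): δ = 135.76°  ·
antipodal pairs: 14

count = 14; pairs: (0,3), (0,4), (0,5), (1,4), (1,5), (1,6), (2,5), (2,6), (2,7), (3,5), (3,6), (3,7), (4,6), (4,7)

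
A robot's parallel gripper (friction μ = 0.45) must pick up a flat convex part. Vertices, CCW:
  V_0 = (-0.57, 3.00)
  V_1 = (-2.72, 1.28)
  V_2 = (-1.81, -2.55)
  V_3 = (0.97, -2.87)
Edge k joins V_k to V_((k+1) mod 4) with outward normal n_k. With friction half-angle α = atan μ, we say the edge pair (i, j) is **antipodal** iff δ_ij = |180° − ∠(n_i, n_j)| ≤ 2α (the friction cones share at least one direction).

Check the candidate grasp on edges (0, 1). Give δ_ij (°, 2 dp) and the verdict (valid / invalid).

δ = 115.29°, invalid

α = atan 0.45 = 24.23°;  2α = 48.46°
edge 0: e_0 = (-2.15, -1.72);  n_0 = (-0.6247, +0.7809)
edge 1: e_1 = (+0.91, -3.83);  n_1 = (-0.9729, -0.2312)
∠(n_0, n_1) = 64.71°
δ = |180° − 64.71°| = 115.29°
115.29° > 2α = 48.46°  →  invalid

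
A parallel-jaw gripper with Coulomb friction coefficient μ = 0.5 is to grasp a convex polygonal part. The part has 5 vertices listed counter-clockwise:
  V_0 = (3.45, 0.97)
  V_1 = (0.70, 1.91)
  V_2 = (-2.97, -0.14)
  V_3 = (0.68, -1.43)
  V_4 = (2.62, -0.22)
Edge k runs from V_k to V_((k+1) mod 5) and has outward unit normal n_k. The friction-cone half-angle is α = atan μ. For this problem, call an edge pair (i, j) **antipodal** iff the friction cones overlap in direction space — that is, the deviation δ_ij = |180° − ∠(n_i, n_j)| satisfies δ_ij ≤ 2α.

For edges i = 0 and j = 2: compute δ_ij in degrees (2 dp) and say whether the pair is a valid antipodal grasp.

α = atan 0.5 = 26.57°;  2α = 53.13°
edge 0: e_0 = (-2.75, +0.94);  n_0 = (+0.3234, +0.9462)
edge 2: e_2 = (+3.65, -1.29);  n_2 = (-0.3332, -0.9428)
∠(n_0, n_2) = 179.41°
δ = |180° − 179.41°| = 0.59°
0.59° ≤ 2α = 53.13°  →  valid

δ = 0.59°, valid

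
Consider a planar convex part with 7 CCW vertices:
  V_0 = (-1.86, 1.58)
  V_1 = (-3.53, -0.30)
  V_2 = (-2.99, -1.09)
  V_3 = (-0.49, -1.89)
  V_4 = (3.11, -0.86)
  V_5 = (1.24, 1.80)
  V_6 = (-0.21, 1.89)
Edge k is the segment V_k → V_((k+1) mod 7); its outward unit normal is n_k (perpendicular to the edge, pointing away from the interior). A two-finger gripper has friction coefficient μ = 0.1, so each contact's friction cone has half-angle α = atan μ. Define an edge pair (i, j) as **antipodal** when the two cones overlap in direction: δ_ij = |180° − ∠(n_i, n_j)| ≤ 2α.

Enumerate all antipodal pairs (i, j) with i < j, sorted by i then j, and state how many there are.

count = 2; pairs: (1,4), (3,6)

α = atan 0.1 = 5.71°;  2α = 11.42°
n_0 = (-0.7476, +0.6641)
n_1 = (-0.8256, -0.5643)
n_2 = (-0.3048, -0.9524)
n_3 = (+0.2751, -0.9614)
n_4 = (+0.8181, +0.5751)
n_5 = (+0.0619, +0.9981)
n_6 = (-0.1846, +0.9828)
  (0,1): δ = 104.03°  ·
  (0,2): δ = 66.13°  ·
  (0,3): δ = 32.42°  ·
  (0,4): δ = 76.72°  ·
  (0,5): δ = 128.06°  ·
  (0,6): δ = 142.26°  ·
  (1,2): δ = 142.10°  ·
  (1,3): δ = 108.39°  ·
  (1,4): δ = 0.75°  ✓
  (1,5): δ = 52.09°  ·
  (1,6): δ = 66.29°  ·
  (2,3): δ = 146.29°  ·
  (2,4): δ = 37.15°  ·
  (2,5): δ = 14.19°  ·
  (2,6): δ = 28.39°  ·
  (3,4): δ = 70.86°  ·
  (3,5): δ = 19.52°  ·
  (3,6): δ = 5.33°  ✓
  (4,5): δ = 128.66°  ·
  (4,6): δ = 114.47°  ·
  (5,6): δ = 165.81°  ·
antipodal pairs: 2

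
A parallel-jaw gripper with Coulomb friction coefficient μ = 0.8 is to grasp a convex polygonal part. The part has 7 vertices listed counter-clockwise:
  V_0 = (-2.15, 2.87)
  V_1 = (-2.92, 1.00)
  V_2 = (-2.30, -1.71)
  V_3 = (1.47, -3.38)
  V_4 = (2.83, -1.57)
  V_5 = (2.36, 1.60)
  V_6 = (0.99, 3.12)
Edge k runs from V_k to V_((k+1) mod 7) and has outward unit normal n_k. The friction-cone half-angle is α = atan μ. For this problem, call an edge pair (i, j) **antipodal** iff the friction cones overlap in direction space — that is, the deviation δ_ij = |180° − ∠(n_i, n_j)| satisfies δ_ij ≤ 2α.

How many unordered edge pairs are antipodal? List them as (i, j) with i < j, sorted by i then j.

count = 10; pairs: (0,3), (0,4), (0,5), (1,3), (1,4), (1,5), (2,4), (2,5), (2,6), (3,6)

α = atan 0.8 = 38.66°;  2α = 77.32°
n_0 = (-0.9247, +0.3807)
n_1 = (-0.9748, -0.2230)
n_2 = (-0.4050, -0.9143)
n_3 = (+0.7995, -0.6007)
n_4 = (+0.9892, +0.1467)
n_5 = (+0.7428, +0.6695)
n_6 = (-0.0794, +0.9968)
  (0,1): δ = 144.73°  ·
  (0,2): δ = 91.51°  ·
  (0,3): δ = 14.54°  ✓
  (0,4): δ = 30.81°  ✓
  (0,5): δ = 64.41°  ✓
  (0,6): δ = 116.93°  ·
  (1,2): δ = 126.78°  ·
  (1,3): δ = 49.81°  ✓
  (1,4): δ = 4.45°  ✓
  (1,5): δ = 29.14°  ✓
  (1,6): δ = 81.67°  ·
  (2,3): δ = 103.03°  ·
  (2,4): δ = 57.67°  ✓
  (2,5): δ = 24.08°  ✓
  (2,6): δ = 28.44°  ✓
  (3,4): δ = 134.65°  ·
  (3,5): δ = 101.05°  ·
  (3,6): δ = 48.53°  ✓
  (4,5): δ = 146.40°  ·
  (4,6): δ = 93.88°  ·
  (5,6): δ = 127.48°  ·
antipodal pairs: 10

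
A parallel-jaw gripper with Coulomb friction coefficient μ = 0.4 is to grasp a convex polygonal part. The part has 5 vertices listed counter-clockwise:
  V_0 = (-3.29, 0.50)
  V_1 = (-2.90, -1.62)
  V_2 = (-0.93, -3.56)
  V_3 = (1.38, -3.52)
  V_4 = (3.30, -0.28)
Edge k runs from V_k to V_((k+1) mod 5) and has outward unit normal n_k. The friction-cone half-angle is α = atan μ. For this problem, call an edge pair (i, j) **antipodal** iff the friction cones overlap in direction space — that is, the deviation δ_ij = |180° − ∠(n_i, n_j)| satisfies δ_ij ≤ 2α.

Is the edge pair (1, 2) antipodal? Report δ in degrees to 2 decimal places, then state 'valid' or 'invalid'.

δ = 134.45°, invalid

α = atan 0.4 = 21.80°;  2α = 43.60°
edge 1: e_1 = (+1.97, -1.94);  n_1 = (-0.7017, -0.7125)
edge 2: e_2 = (+2.31, +0.04);  n_2 = (+0.0173, -0.9999)
∠(n_1, n_2) = 45.55°
δ = |180° − 45.55°| = 134.45°
134.45° > 2α = 43.60°  →  invalid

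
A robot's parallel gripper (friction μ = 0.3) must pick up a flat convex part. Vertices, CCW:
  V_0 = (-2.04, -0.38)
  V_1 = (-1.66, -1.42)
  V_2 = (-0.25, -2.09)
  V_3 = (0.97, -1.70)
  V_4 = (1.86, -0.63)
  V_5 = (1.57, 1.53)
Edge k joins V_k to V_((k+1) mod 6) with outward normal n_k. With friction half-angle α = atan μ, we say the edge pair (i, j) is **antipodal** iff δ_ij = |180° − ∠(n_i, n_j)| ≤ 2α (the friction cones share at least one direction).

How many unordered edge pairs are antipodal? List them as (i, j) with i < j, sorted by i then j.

α = atan 0.3 = 16.70°;  2α = 33.40°
n_0 = (-0.9393, -0.3432)
n_1 = (-0.4292, -0.9032)
n_2 = (+0.3045, -0.9525)
n_3 = (+0.7688, -0.6395)
n_4 = (+0.9911, +0.1331)
n_5 = (-0.4677, +0.8839)
  (0,1): δ = 135.49°  ·
  (0,2): δ = 92.34°  ·
  (0,3): δ = 59.82°  ·
  (0,4): δ = 12.42°  ✓
  (0,5): δ = 97.81°  ·
  (1,2): δ = 136.86°  ·
  (1,3): δ = 104.34°  ·
  (1,4): δ = 56.94°  ·
  (1,5): δ = 53.30°  ·
  (2,3): δ = 147.48°  ·
  (2,4): δ = 100.08°  ·
  (2,5): δ = 10.16°  ✓
  (3,4): δ = 132.60°  ·
  (3,5): δ = 22.36°  ✓
  (4,5): δ = 69.76°  ·
antipodal pairs: 3

count = 3; pairs: (0,4), (2,5), (3,5)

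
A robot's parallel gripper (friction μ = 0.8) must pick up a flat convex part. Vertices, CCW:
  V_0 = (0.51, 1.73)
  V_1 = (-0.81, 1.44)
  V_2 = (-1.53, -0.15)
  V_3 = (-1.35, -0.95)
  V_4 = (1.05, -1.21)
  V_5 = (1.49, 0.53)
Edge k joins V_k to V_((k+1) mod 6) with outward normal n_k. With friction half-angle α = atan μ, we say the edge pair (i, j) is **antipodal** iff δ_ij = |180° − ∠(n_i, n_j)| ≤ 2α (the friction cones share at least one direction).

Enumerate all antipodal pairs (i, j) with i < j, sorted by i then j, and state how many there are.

α = atan 0.8 = 38.66°;  2α = 77.32°
n_0 = (-0.2146, +0.9767)
n_1 = (-0.9110, +0.4125)
n_2 = (-0.9756, -0.2195)
n_3 = (-0.1077, -0.9942)
n_4 = (+0.9695, -0.2452)
n_5 = (+0.7745, +0.6325)
  (0,1): δ = 126.75°  ·
  (0,2): δ = 89.71°  ·
  (0,3): δ = 18.57°  ✓
  (0,4): δ = 63.42°  ✓
  (0,5): δ = 116.85°  ·
  (1,2): δ = 142.96°  ·
  (1,3): δ = 71.82°  ✓
  (1,4): δ = 10.17°  ✓
  (1,5): δ = 63.60°  ✓
  (2,3): δ = 108.86°  ·
  (2,4): δ = 26.87°  ✓
  (2,5): δ = 26.56°  ✓
  (3,4): δ = 98.01°  ·
  (3,5): δ = 44.58°  ✓
  (4,5): δ = 126.57°  ·
antipodal pairs: 8

count = 8; pairs: (0,3), (0,4), (1,3), (1,4), (1,5), (2,4), (2,5), (3,5)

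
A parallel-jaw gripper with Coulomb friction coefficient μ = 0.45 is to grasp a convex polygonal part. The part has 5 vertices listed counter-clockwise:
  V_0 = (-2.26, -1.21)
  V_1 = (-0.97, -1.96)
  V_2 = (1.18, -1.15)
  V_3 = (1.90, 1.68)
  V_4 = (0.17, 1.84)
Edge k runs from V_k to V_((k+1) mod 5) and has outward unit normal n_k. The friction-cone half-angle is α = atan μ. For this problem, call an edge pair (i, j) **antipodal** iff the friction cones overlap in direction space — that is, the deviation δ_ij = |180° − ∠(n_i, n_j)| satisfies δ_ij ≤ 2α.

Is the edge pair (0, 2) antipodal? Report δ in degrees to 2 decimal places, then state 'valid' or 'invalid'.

α = atan 0.45 = 24.23°;  2α = 48.46°
edge 0: e_0 = (+1.29, -0.75);  n_0 = (-0.5026, -0.8645)
edge 2: e_2 = (+0.72, +2.83);  n_2 = (+0.9691, -0.2466)
∠(n_0, n_2) = 105.90°
δ = |180° − 105.90°| = 74.10°
74.10° > 2α = 48.46°  →  invalid

δ = 74.10°, invalid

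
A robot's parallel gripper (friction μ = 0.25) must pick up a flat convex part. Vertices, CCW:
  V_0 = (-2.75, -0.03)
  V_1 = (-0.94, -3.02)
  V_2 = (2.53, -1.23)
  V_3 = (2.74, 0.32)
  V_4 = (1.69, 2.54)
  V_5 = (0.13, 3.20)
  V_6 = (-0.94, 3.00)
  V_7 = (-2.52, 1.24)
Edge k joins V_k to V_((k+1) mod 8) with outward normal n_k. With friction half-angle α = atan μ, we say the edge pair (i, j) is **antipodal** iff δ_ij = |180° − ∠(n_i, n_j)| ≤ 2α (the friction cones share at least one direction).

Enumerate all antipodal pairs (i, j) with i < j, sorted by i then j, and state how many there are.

count = 4; pairs: (0,3), (1,5), (1,6), (2,7)

α = atan 0.25 = 14.04°;  2α = 28.07°
n_0 = (-0.8555, -0.5179)
n_1 = (+0.4584, -0.8887)
n_2 = (+0.9909, -0.1343)
n_3 = (+0.9040, +0.4276)
n_4 = (+0.3896, +0.9210)
n_5 = (-0.1837, +0.9830)
n_6 = (-0.7441, +0.6680)
n_7 = (-0.9840, +0.1782)
  (0,1): δ = 93.90°  ·
  (0,2): δ = 38.90°  ·
  (0,3): δ = 5.88°  ✓
  (0,4): δ = 35.88°  ·
  (0,5): δ = 69.40°  ·
  (0,6): δ = 106.90°  ·
  (0,7): δ = 138.55°  ·
  (1,2): δ = 125.00°  ·
  (1,3): δ = 91.97°  ·
  (1,4): δ = 50.22°  ·
  (1,5): δ = 16.70°  ✓
  (1,6): δ = 20.80°  ✓
  (1,7): δ = 52.45°  ·
  (2,3): δ = 146.97°  ·
  (2,4): δ = 105.22°  ·
  (2,5): δ = 71.70°  ·
  (2,6): δ = 34.20°  ·
  (2,7): δ = 2.55°  ✓
  (3,4): δ = 138.24°  ·
  (3,5): δ = 104.73°  ·
  (3,6): δ = 67.23°  ·
  (3,7): δ = 35.58°  ·
  (4,5): δ = 146.48°  ·
  (4,6): δ = 108.98°  ·
  (4,7): δ = 77.33°  ·
  (5,6): δ = 142.50°  ·
  (5,7): δ = 110.85°  ·
  (6,7): δ = 148.35°  ·
antipodal pairs: 4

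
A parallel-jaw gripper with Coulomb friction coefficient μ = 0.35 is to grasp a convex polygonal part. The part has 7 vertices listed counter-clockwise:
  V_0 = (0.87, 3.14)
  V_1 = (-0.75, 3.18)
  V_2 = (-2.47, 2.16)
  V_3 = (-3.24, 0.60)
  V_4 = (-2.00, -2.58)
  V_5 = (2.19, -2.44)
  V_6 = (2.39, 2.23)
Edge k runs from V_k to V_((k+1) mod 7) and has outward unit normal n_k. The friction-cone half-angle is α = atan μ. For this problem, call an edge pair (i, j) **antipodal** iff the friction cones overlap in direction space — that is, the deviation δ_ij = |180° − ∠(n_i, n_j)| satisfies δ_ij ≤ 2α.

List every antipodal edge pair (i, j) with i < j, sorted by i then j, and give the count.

α = atan 0.35 = 19.29°;  2α = 38.58°
n_0 = (+0.0247, +0.9997)
n_1 = (-0.5101, +0.8601)
n_2 = (-0.8967, +0.4426)
n_3 = (-0.9317, -0.3633)
n_4 = (+0.0334, -0.9994)
n_5 = (+0.9991, -0.0428)
n_6 = (+0.5137, +0.8580)
  (0,1): δ = 147.92°  ·
  (0,2): δ = 114.86°  ·
  (0,3): δ = 67.28°  ·
  (0,4): δ = 3.33°  ✓
  (0,5): δ = 88.96°  ·
  (0,6): δ = 150.51°  ·
  (1,2): δ = 146.94°  ·
  (1,3): δ = 99.37°  ·
  (1,4): δ = 28.76°  ✓
  (1,5): δ = 56.88°  ·
  (1,6): δ = 118.42°  ·
  (2,3): δ = 132.43°  ·
  (2,4): δ = 61.82°  ·
  (2,5): δ = 23.82°  ✓
  (2,6): δ = 85.36°  ·
  (3,4): δ = 109.39°  ·
  (3,5): δ = 23.75°  ✓
  (3,6): δ = 37.79°  ✓
  (4,5): δ = 94.37°  ·
  (4,6): δ = 32.82°  ✓
  (5,6): δ = 118.46°  ·
antipodal pairs: 6

count = 6; pairs: (0,4), (1,4), (2,5), (3,5), (3,6), (4,6)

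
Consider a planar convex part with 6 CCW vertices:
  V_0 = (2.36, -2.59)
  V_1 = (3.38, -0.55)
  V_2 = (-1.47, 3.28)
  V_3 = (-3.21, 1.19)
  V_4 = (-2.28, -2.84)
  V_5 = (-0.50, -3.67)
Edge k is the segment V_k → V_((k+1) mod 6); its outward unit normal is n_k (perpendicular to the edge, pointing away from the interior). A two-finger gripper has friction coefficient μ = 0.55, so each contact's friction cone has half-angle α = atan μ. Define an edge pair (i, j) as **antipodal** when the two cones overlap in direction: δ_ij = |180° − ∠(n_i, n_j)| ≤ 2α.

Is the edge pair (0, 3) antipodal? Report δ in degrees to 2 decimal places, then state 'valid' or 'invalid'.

α = atan 0.55 = 28.81°;  2α = 57.62°
edge 0: e_0 = (+1.02, +2.04);  n_0 = (+0.8944, -0.4472)
edge 3: e_3 = (+0.93, -4.03);  n_3 = (-0.9744, -0.2249)
∠(n_0, n_3) = 140.44°
δ = |180° − 140.44°| = 39.56°
39.56° ≤ 2α = 57.62°  →  valid

δ = 39.56°, valid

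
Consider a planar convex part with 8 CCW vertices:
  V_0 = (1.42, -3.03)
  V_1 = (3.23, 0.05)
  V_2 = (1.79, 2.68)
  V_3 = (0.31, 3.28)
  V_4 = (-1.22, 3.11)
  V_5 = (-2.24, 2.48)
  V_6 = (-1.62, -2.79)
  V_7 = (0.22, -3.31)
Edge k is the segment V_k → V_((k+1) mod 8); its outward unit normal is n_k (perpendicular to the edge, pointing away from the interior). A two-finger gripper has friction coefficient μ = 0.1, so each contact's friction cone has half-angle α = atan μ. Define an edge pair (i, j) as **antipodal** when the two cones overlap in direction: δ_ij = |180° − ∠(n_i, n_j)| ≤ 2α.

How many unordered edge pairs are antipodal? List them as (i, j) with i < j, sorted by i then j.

α = atan 0.1 = 5.71°;  2α = 11.42°
n_0 = (+0.8622, -0.5067)
n_1 = (+0.8771, +0.4803)
n_2 = (+0.3757, +0.9267)
n_3 = (-0.1104, +0.9939)
n_4 = (-0.5255, +0.8508)
n_5 = (-0.9932, -0.1168)
n_6 = (-0.2720, -0.9623)
n_7 = (+0.2272, -0.9738)
  (0,1): δ = 120.86°  ·
  (0,2): δ = 81.63°  ·
  (0,3): δ = 53.22°  ·
  (0,4): δ = 27.86°  ·
  (0,5): δ = 37.15°  ·
  (0,6): δ = 104.66°  ·
  (0,7): δ = 133.58°  ·
  (1,2): δ = 140.77°  ·
  (1,3): δ = 112.36°  ·
  (1,4): δ = 87.00°  ·
  (1,5): δ = 21.99°  ·
  (1,6): δ = 45.52°  ·
  (1,7): δ = 74.43°  ·
  (2,3): δ = 151.59°  ·
  (2,4): δ = 126.23°  ·
  (2,5): δ = 61.22°  ·
  (2,6): δ = 6.29°  ✓
  (2,7): δ = 35.20°  ·
  (3,4): δ = 154.64°  ·
  (3,5): δ = 89.63°  ·
  (3,6): δ = 22.12°  ·
  (3,7): δ = 6.79°  ✓
  (4,5): δ = 114.99°  ·
  (4,6): δ = 47.48°  ·
  (4,7): δ = 18.57°  ·
  (5,6): δ = 112.49°  ·
  (5,7): δ = 83.58°  ·
  (6,7): δ = 151.09°  ·
antipodal pairs: 2

count = 2; pairs: (2,6), (3,7)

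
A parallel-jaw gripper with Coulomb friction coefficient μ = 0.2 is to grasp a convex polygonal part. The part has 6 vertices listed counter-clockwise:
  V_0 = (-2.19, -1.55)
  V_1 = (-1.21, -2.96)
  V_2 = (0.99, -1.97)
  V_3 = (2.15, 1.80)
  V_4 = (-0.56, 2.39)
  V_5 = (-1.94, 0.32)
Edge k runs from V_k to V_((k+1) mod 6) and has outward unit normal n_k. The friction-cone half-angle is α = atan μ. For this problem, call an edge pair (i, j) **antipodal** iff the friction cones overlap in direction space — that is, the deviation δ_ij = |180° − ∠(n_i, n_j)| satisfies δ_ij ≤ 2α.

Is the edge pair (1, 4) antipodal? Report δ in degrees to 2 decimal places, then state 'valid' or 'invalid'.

α = atan 0.2 = 11.31°;  2α = 22.62°
edge 1: e_1 = (+2.20, +0.99);  n_1 = (+0.4104, -0.9119)
edge 4: e_4 = (-1.38, -2.07);  n_4 = (-0.8321, +0.5547)
∠(n_1, n_4) = 147.92°
δ = |180° − 147.92°| = 32.08°
32.08° > 2α = 22.62°  →  invalid

δ = 32.08°, invalid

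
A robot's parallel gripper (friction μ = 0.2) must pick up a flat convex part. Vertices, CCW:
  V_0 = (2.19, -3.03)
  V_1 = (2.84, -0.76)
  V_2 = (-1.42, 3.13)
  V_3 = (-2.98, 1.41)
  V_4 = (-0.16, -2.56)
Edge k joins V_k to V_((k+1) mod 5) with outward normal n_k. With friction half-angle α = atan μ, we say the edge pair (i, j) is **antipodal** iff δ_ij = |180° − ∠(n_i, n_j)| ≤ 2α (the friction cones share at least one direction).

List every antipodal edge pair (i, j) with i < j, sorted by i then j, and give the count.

α = atan 0.2 = 11.31°;  2α = 22.62°
n_0 = (+0.9614, -0.2753)
n_1 = (+0.6743, +0.7384)
n_2 = (-0.7407, +0.6718)
n_3 = (-0.8153, -0.5791)
n_4 = (-0.1961, -0.9806)
  (0,1): δ = 116.42°  ·
  (0,2): δ = 26.23°  ·
  (0,3): δ = 51.37°  ·
  (0,4): δ = 94.67°  ·
  (1,2): δ = 89.81°  ·
  (1,3): δ = 12.21°  ✓
  (1,4): δ = 31.09°  ·
  (2,3): δ = 102.41°  ·
  (2,4): δ = 59.10°  ·
  (3,4): δ = 136.70°  ·
antipodal pairs: 1

count = 1; pairs: (1,3)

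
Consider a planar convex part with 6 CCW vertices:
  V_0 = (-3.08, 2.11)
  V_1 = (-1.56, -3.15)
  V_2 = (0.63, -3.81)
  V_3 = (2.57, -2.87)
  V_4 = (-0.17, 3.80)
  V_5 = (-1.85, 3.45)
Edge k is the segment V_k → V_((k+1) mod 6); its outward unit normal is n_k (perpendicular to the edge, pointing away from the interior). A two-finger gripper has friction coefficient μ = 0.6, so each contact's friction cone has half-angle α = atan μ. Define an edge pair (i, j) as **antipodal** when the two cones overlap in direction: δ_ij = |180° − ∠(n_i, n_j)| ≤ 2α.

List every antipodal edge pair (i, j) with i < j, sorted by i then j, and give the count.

α = atan 0.6 = 30.96°;  2α = 61.93°
n_0 = (-0.9607, -0.2776)
n_1 = (-0.2886, -0.9575)
n_2 = (+0.4360, -0.8999)
n_3 = (+0.9250, +0.3800)
n_4 = (-0.2040, +0.9790)
n_5 = (-0.7367, +0.6762)
  (0,1): δ = 122.89°  ·
  (0,2): δ = 80.27°  ·
  (0,3): δ = 6.21°  ✓
  (0,4): δ = 85.65°  ·
  (0,5): δ = 121.33°  ·
  (1,2): δ = 137.38°  ·
  (1,3): δ = 50.90°  ✓
  (1,4): δ = 28.54°  ✓
  (1,5): δ = 64.22°  ·
  (2,3): δ = 93.52°  ·
  (2,4): δ = 14.08°  ✓
  (2,5): δ = 21.60°  ✓
  (3,4): δ = 100.56°  ·
  (3,5): δ = 64.88°  ·
  (4,5): δ = 144.32°  ·
antipodal pairs: 5

count = 5; pairs: (0,3), (1,3), (1,4), (2,4), (2,5)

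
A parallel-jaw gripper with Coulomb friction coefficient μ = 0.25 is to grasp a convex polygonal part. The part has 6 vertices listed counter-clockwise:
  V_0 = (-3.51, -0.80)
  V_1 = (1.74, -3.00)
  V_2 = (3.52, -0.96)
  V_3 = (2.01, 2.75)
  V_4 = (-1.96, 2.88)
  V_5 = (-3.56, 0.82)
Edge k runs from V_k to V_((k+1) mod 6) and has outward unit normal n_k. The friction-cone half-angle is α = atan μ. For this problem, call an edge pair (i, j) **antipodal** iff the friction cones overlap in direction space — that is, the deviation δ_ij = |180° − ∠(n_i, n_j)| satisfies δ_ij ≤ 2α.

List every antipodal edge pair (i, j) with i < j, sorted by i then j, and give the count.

α = atan 0.25 = 14.04°;  2α = 28.07°
n_0 = (-0.3865, -0.9223)
n_1 = (+0.7535, -0.6575)
n_2 = (+0.9262, +0.3770)
n_3 = (+0.0327, +0.9995)
n_4 = (-0.7898, +0.6134)
n_5 = (-0.9995, -0.0308)
  (0,1): δ = 108.37°  ·
  (0,2): δ = 45.12°  ·
  (0,3): δ = 20.86°  ✓
  (0,4): δ = 74.90°  ·
  (0,5): δ = 114.50°  ·
  (1,2): δ = 116.75°  ·
  (1,3): δ = 50.77°  ·
  (1,4): δ = 3.27°  ✓
  (1,5): δ = 42.87°  ·
  (2,3): δ = 114.02°  ·
  (2,4): δ = 59.98°  ·
  (2,5): δ = 20.38°  ✓
  (3,4): δ = 125.96°  ·
  (3,5): δ = 86.36°  ·
  (4,5): δ = 140.40°  ·
antipodal pairs: 3

count = 3; pairs: (0,3), (1,4), (2,5)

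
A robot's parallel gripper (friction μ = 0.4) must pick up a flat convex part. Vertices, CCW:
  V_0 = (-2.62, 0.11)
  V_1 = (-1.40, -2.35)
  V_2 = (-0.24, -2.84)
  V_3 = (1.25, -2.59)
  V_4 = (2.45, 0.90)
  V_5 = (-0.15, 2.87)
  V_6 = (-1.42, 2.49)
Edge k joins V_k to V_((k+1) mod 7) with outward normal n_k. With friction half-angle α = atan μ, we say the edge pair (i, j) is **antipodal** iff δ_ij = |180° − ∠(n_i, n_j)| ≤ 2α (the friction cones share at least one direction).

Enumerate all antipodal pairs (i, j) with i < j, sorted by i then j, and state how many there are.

α = atan 0.4 = 21.80°;  2α = 43.60°
n_0 = (-0.8959, -0.4443)
n_1 = (-0.3891, -0.9212)
n_2 = (+0.1655, -0.9862)
n_3 = (+0.9457, -0.3252)
n_4 = (+0.6039, +0.7970)
n_5 = (-0.2867, +0.9580)
n_6 = (-0.8929, +0.4502)
  (0,1): δ = 139.28°  ·
  (0,2): δ = 106.85°  ·
  (0,3): δ = 45.35°  ·
  (0,4): δ = 26.47°  ✓
  (0,5): δ = 80.28°  ·
  (0,6): δ = 126.86°  ·
  (1,2): δ = 147.58°  ·
  (1,3): δ = 86.08°  ·
  (1,4): δ = 14.25°  ✓
  (1,5): δ = 39.56°  ✓
  (1,6): δ = 86.14°  ·
  (2,3): δ = 118.50°  ·
  (2,4): δ = 46.68°  ·
  (2,5): δ = 7.13°  ✓
  (2,6): δ = 53.72°  ·
  (3,4): δ = 108.18°  ·
  (3,5): δ = 54.37°  ·
  (3,6): δ = 7.78°  ✓
  (4,5): δ = 126.19°  ·
  (4,6): δ = 79.61°  ·
  (5,6): δ = 133.42°  ·
antipodal pairs: 5

count = 5; pairs: (0,4), (1,4), (1,5), (2,5), (3,6)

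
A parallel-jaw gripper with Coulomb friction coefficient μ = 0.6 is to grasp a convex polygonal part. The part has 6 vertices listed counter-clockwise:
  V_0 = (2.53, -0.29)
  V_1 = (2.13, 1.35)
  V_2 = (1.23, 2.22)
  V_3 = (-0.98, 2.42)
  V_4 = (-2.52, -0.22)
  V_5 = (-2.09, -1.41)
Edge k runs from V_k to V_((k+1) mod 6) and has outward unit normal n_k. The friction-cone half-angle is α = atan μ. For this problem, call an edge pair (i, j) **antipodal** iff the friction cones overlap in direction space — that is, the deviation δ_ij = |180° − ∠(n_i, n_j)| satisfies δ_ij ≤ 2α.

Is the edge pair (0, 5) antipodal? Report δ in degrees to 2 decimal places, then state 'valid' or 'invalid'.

α = atan 0.6 = 30.96°;  2α = 61.93°
edge 0: e_0 = (-0.40, +1.64);  n_0 = (+0.9715, +0.2370)
edge 5: e_5 = (+4.62, +1.12);  n_5 = (+0.2356, -0.9719)
∠(n_0, n_5) = 90.08°
δ = |180° − 90.08°| = 89.92°
89.92° > 2α = 61.93°  →  invalid

δ = 89.92°, invalid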